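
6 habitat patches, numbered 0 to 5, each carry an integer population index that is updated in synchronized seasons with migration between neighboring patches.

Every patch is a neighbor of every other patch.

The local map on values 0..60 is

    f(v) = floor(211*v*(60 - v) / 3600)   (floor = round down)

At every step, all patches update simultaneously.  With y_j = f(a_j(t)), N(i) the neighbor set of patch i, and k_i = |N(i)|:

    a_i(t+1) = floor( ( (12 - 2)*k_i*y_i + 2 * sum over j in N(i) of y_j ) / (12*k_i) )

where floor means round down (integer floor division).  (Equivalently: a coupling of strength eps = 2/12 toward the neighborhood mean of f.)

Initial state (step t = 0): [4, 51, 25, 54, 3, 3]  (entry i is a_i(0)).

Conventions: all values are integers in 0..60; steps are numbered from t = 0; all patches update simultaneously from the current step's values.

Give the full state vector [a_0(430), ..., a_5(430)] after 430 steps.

Simulating step by step:
t=0: [4, 51, 25, 54, 3, 3]
t=1: [14, 25, 45, 18, 12, 12]
t=2: [37, 48, 39, 43, 34, 34]
t=3: [48, 35, 47, 42, 49, 49]
t=4: [33, 48, 35, 42, 32, 32]
t=5: [51, 35, 50, 44, 51, 51]
t=6: [27, 47, 29, 39, 27, 27]
t=7: [51, 37, 51, 48, 51, 51]
t=8: [27, 45, 27, 32, 27, 27]
t=9: [51, 41, 51, 51, 51, 51]
t=10: [26, 41, 26, 26, 26, 26]
t=11: [50, 46, 50, 50, 50, 50]
t=12: [29, 35, 29, 29, 29, 29]
t=13: [51, 51, 51, 51, 51, 51]
t=14: [26, 26, 26, 26, 26, 26]
t=15: [51, 51, 51, 51, 51, 51]

Answer: [26, 26, 26, 26, 26, 26]
Key observation: The state at step 13, [51, 51, 51, 51, 51, 51], reappears at step 15: the system is in a cycle of period 2 from step 13 on.  Therefore the state at step 430 equals the state at step 13 + ((430 - 13) mod 2) = 14, which is [26, 26, 26, 26, 26, 26].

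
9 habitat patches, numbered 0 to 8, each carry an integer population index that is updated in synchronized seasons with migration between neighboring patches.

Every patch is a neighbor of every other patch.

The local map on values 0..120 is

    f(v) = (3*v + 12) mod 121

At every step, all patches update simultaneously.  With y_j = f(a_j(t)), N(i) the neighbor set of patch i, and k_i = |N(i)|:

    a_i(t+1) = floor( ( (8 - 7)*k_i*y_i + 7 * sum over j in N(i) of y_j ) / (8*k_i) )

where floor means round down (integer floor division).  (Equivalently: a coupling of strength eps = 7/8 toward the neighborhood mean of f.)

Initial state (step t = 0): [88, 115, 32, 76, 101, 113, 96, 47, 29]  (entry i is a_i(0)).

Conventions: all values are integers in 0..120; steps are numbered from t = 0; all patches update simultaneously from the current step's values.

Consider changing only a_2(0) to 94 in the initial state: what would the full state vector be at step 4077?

Answer: [66, 66, 66, 66, 66, 66, 66, 66, 66]
Key observation: The state at step 3, [89, 89, 89, 89, 89, 89, 89, 89, 89], reappears at step 8: the system is in a cycle of period 5 from step 3 on.  Therefore the state at step 4077 equals the state at step 3 + ((4077 - 3) mod 5) = 7, which is [66, 66, 66, 66, 66, 66, 66, 66, 66].

Derivation:
t=0: [88, 115, 94, 76, 101, 113, 96, 47, 29]
t=1: [76, 77, 76, 77, 76, 77, 76, 76, 77]
t=2: [67, 65, 67, 65, 67, 65, 67, 67, 65]
t=3: [89, 89, 89, 89, 89, 89, 89, 89, 89]
t=4: [37, 37, 37, 37, 37, 37, 37, 37, 37]
t=5: [2, 2, 2, 2, 2, 2, 2, 2, 2]
t=6: [18, 18, 18, 18, 18, 18, 18, 18, 18]
t=7: [66, 66, 66, 66, 66, 66, 66, 66, 66]
t=8: [89, 89, 89, 89, 89, 89, 89, 89, 89]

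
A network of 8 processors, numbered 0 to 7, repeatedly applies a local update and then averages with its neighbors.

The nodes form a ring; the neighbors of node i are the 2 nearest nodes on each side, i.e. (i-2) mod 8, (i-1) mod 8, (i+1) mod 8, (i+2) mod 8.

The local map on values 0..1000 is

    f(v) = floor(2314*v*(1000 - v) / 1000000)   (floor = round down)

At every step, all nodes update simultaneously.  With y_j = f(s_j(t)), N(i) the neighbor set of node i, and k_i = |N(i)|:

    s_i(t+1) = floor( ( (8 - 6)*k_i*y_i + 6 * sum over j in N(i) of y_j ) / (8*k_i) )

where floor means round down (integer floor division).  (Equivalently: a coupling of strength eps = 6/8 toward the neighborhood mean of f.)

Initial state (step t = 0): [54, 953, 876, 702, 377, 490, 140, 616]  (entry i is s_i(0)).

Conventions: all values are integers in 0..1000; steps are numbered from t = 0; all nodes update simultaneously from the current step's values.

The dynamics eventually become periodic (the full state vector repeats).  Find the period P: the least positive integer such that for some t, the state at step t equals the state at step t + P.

Answer: 2
Key observation: The state at step 6, [567, 567, 567, 567, 567, 567, 567, 567], reappears at step 8 — and no state repeats earlier — so the cycle the system enters has period 2.

Derivation:
t=0: [54, 953, 876, 702, 377, 490, 140, 616]
t=1: [250, 288, 296, 397, 434, 491, 404, 338]
t=2: [488, 490, 500, 532, 548, 556, 532, 512]
t=3: [577, 577, 576, 575, 574, 574, 575, 576]
t=4: [564, 564, 564, 564, 565, 565, 564, 564]
t=5: [569, 569, 568, 568, 568, 568, 568, 568]
t=6: [567, 567, 567, 567, 567, 567, 567, 567]
t=7: [568, 568, 568, 568, 568, 568, 568, 568]
t=8: [567, 567, 567, 567, 567, 567, 567, 567]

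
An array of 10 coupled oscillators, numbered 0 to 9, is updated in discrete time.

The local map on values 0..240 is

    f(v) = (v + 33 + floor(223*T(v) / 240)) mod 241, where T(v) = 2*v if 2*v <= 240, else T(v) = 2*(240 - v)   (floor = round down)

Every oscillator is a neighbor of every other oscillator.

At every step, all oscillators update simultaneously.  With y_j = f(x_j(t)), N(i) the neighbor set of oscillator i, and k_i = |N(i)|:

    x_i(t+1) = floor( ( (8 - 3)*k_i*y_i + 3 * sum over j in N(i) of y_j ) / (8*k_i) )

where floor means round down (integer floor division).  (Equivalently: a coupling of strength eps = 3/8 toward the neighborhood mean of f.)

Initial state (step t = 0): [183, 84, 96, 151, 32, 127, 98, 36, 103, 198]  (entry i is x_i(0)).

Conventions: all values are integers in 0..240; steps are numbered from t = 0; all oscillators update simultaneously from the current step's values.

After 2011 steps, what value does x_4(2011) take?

Answer: x_4(2011) = 128
Key observation: The state at step 38, [128, 128, 128, 128, 128, 128, 128, 128, 128, 128], reappears at step 39: the system is in a cycle of period 1 from step 38 on.  Therefore the state at step 2011 equals the state at step 38 + ((2011 - 38) mod 1) = 38, which is [128, 128, 128, 128, 128, 128, 128, 128, 128, 128].

Derivation:
t=0: [183, 84, 96, 151, 32, 127, 98, 36, 103, 198]
t=1: [84, 56, 75, 100, 109, 112, 79, 116, 87, 77]
t=2: [48, 142, 33, 74, 89, 95, 39, 101, 53, 36]
t=3: [143, 112, 118, 46, 71, 81, 128, 91, 151, 123]
t=4: [117, 115, 125, 145, 187, 63, 124, 80, 112, 126]
t=5: [122, 118, 124, 114, 93, 173, 125, 60, 114, 124]
t=6: [129, 126, 128, 119, 84, 103, 127, 170, 119, 128]
t=7: [120, 121, 121, 123, 65, 96, 121, 100, 123, 121]
t=8: [132, 132, 132, 131, 181, 92, 132, 98, 131, 132]
t=9: [117, 117, 117, 117, 92, 76, 117, 86, 117, 117]
t=10: [114, 114, 114, 114, 72, 46, 114, 62, 114, 114]
t=11: [127, 127, 127, 127, 198, 155, 127, 182, 127, 127]
t=12: [122, 122, 122, 122, 87, 108, 122, 95, 122, 122]
t=13: [124, 124, 124, 124, 70, 105, 124, 84, 124, 124]
t=14: [129, 129, 129, 129, 189, 106, 129, 71, 129, 129]
t=15: [127, 127, 127, 127, 97, 108, 127, 190, 127, 127]
t=16: [122, 122, 122, 122, 87, 105, 122, 90, 122, 122]
t=17: [123, 123, 123, 123, 69, 100, 123, 74, 123, 123]
t=18: [128, 128, 128, 128, 185, 96, 128, 53, 128, 128]
t=19: [125, 125, 125, 125, 97, 89, 125, 158, 125, 125]
t=20: [122, 122, 122, 122, 87, 73, 122, 106, 122, 122]
t=21: [121, 121, 121, 121, 67, 44, 121, 99, 121, 121]
t=22: [136, 136, 136, 136, 188, 150, 136, 101, 136, 136]
t=23: [116, 116, 116, 116, 90, 109, 116, 93, 116, 116]
t=24: [116, 116, 116, 116, 73, 104, 116, 77, 116, 116]
t=25: [111, 111, 111, 111, 40, 92, 111, 47, 111, 111]
t=26: [110, 110, 110, 110, 132, 78, 110, 144, 110, 110]
t=27: [103, 103, 103, 103, 113, 49, 103, 107, 103, 103]
t=28: [91, 91, 91, 91, 107, 142, 91, 97, 91, 91]
t=29: [57, 57, 57, 57, 83, 94, 57, 67, 57, 57]
t=30: [183, 183, 183, 183, 86, 104, 183, 200, 183, 183]
t=31: [78, 78, 78, 78, 52, 83, 78, 69, 78, 78]
t=32: [30, 30, 30, 30, 128, 39, 30, 156, 30, 30]
t=33: [118, 118, 118, 118, 124, 134, 118, 110, 118, 118]
t=34: [127, 127, 127, 127, 129, 123, 127, 114, 127, 127]
t=35: [127, 127, 127, 127, 127, 130, 127, 121, 127, 127]
t=36: [128, 128, 128, 128, 128, 127, 128, 131, 128, 128]
t=37: [127, 127, 127, 127, 127, 127, 127, 126, 127, 127]
t=38: [128, 128, 128, 128, 128, 128, 128, 128, 128, 128]
t=39: [128, 128, 128, 128, 128, 128, 128, 128, 128, 128]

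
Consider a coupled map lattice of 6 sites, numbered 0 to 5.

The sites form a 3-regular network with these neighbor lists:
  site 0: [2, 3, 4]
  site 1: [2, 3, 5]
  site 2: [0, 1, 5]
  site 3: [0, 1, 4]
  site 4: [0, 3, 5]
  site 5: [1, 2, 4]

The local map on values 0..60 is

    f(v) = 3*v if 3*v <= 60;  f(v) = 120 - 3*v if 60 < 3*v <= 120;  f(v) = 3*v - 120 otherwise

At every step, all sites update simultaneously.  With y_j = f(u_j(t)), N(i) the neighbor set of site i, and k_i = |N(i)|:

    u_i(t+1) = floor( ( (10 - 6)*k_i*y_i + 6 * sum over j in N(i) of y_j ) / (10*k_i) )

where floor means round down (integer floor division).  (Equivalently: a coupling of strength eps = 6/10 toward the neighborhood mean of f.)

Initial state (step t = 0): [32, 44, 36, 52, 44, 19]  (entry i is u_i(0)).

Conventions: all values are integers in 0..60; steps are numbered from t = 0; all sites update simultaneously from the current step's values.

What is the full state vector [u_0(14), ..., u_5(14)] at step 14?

Answer: [48, 47, 48, 47, 51, 51]

Derivation:
t=0: [32, 44, 36, 52, 44, 19]
t=1: [21, 25, 23, 24, 28, 30]
t=2: [49, 43, 46, 46, 41, 38]
t=3: [18, 12, 15, 15, 11, 8]
t=4: [46, 37, 40, 42, 37, 32]
t=5: [10, 9, 10, 9, 13, 13]
t=6: [31, 30, 31, 30, 34, 34]
t=7: [25, 27, 25, 27, 22, 22]
t=8: [45, 43, 45, 43, 49, 49]
t=9: [16, 13, 16, 13, 21, 21]
t=10: [48, 44, 48, 44, 51, 51]
t=11: [23, 18, 23, 18, 27, 27]
t=12: [49, 50, 49, 50, 44, 44]
t=13: [24, 25, 24, 25, 18, 18]
t=14: [48, 47, 48, 47, 51, 51]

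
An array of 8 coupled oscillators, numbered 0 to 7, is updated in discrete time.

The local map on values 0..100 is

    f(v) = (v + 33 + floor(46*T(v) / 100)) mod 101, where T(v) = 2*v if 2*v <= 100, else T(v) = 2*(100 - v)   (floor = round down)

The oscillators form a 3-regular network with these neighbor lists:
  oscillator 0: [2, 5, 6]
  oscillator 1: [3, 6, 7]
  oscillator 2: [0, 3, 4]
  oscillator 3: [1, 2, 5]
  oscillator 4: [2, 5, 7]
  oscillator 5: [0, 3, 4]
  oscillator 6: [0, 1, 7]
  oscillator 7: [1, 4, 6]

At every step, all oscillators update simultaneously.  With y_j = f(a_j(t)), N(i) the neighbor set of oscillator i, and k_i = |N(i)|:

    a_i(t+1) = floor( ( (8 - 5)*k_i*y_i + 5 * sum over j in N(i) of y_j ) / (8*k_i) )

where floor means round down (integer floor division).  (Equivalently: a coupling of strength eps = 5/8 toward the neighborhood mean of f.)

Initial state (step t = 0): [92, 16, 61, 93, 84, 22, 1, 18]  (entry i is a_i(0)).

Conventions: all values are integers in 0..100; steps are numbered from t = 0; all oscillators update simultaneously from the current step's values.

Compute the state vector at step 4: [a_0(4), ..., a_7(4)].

Simulating step by step:
t=0: [92, 16, 61, 93, 84, 22, 1, 18]
t=1: [40, 51, 29, 46, 46, 47, 46, 51]
t=2: [30, 24, 43, 36, 36, 18, 20, 24]
t=3: [65, 61, 24, 33, 33, 44, 78, 61]
t=4: [36, 42, 75, 61, 61, 52, 28, 42]

Answer: [36, 42, 75, 61, 61, 52, 28, 42]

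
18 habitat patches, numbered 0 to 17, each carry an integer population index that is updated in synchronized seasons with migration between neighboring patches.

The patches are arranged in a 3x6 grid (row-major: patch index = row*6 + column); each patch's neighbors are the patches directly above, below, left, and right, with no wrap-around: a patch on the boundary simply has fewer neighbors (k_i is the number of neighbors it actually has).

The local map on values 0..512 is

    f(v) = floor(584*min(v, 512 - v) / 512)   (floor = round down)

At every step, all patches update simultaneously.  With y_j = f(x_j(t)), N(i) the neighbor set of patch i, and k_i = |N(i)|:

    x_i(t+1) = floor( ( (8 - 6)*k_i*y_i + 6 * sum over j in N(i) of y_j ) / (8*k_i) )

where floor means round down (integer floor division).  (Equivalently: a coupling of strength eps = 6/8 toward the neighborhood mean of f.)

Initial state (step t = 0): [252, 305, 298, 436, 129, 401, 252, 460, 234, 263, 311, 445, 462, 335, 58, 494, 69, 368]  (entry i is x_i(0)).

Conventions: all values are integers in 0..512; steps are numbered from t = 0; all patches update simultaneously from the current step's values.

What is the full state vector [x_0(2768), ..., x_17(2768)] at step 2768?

Simulating step by step:
t=0: [252, 305, 298, 436, 129, 401, 252, 460, 234, 263, 311, 445, 462, 335, 58, 494, 69, 368]
t=1: [267, 206, 208, 190, 147, 115, 172, 200, 188, 183, 166, 148, 197, 95, 138, 112, 122, 98]
t=2: [231, 244, 225, 207, 175, 158, 231, 198, 209, 191, 175, 149, 170, 179, 151, 157, 141, 142]
t=3: [268, 255, 252, 227, 203, 183, 236, 240, 222, 214, 189, 177, 223, 198, 198, 182, 174, 163]
t=4: [279, 282, 272, 255, 228, 214, 268, 262, 256, 235, 217, 202, 248, 244, 227, 218, 201, 195]
t=5: [268, 271, 279, 272, 260, 244, 277, 279, 276, 268, 246, 235, 279, 275, 269, 250, 236, 227]
t=6: [272, 270, 270, 275, 279, 277, 269, 268, 270, 277, 276, 271, 268, 269, 275, 277, 273, 265]
t=7: [275, 275, 274, 269, 268, 269, 276, 276, 273, 270, 269, 273, 277, 275, 272, 269, 272, 275]
t=8: [269, 270, 272, 275, 277, 275, 269, 269, 272, 275, 275, 274, 269, 270, 273, 274, 274, 271]
t=9: [276, 275, 273, 270, 269, 269, 277, 275, 273, 270, 270, 271, 276, 275, 273, 271, 271, 271]
t=10: [269, 270, 272, 275, 276, 275, 269, 270, 272, 274, 275, 275, 269, 270, 272, 274, 274, 274]
t=11: [276, 275, 273, 270, 269, 269, 276, 275, 273, 271, 270, 270, 276, 275, 273, 271, 270, 270]
t=12: [269, 270, 272, 274, 276, 276, 269, 270, 272, 274, 275, 276, 269, 270, 272, 274, 275, 276]
t=13: [276, 275, 273, 271, 269, 269, 276, 275, 273, 271, 269, 269, 276, 275, 273, 271, 270, 269]
t=14: [269, 270, 272, 274, 276, 277, 269, 270, 272, 274, 276, 277, 269, 270, 272, 274, 276, 276]
t=15: [276, 275, 273, 271, 269, 268, 276, 275, 273, 271, 269, 268, 276, 275, 273, 271, 269, 268]
t=16: [269, 270, 272, 274, 276, 277, 269, 270, 272, 274, 276, 277, 269, 270, 272, 274, 276, 277]
t=17: [276, 275, 273, 271, 269, 268, 276, 275, 273, 271, 269, 268, 276, 275, 273, 271, 269, 268]

Answer: [269, 270, 272, 274, 276, 277, 269, 270, 272, 274, 276, 277, 269, 270, 272, 274, 276, 277]
Key observation: The state at step 15, [276, 275, 273, 271, 269, 268, 276, 275, 273, 271, 269, 268, 276, 275, 273, 271, 269, 268], reappears at step 17: the system is in a cycle of period 2 from step 15 on.  Therefore the state at step 2768 equals the state at step 15 + ((2768 - 15) mod 2) = 16, which is [269, 270, 272, 274, 276, 277, 269, 270, 272, 274, 276, 277, 269, 270, 272, 274, 276, 277].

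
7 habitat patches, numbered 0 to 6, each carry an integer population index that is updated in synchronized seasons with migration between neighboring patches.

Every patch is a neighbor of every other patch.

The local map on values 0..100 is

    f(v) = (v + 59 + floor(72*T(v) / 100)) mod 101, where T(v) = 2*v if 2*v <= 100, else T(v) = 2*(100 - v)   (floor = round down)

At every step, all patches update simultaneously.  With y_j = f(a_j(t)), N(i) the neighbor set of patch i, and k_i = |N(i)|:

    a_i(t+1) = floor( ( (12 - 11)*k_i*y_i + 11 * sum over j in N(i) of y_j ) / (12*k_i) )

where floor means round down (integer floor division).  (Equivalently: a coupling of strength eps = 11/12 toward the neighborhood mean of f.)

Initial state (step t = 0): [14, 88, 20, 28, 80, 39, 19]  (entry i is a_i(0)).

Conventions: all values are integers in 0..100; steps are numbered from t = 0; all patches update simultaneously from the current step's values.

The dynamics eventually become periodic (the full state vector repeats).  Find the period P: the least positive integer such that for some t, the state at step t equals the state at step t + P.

Answer: 2
Key observation: The state at step 5, [71, 71, 71, 71, 71, 71, 71], reappears at step 7 — and no state repeats earlier — so the cycle the system enters has period 2.

Derivation:
t=0: [14, 88, 20, 28, 80, 39, 19]
t=1: [41, 43, 47, 45, 42, 43, 47]
t=2: [65, 64, 64, 64, 65, 64, 64]
t=3: [73, 73, 73, 73, 73, 73, 73]
t=4: [69, 69, 69, 69, 69, 69, 69]
t=5: [71, 71, 71, 71, 71, 71, 71]
t=6: [70, 70, 70, 70, 70, 70, 70]
t=7: [71, 71, 71, 71, 71, 71, 71]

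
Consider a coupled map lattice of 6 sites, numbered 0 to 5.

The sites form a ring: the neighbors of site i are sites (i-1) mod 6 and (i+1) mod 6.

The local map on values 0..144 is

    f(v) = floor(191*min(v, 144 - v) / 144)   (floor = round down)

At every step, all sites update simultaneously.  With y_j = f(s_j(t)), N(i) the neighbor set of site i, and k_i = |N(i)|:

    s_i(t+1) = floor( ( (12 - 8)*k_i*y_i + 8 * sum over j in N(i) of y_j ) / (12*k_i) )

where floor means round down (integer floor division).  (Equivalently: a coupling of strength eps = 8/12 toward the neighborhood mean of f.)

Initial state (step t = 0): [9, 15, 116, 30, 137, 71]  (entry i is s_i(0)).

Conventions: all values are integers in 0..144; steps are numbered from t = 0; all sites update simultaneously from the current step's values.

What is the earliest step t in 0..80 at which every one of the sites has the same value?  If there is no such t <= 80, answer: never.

Answer: 16
Key observation: Synchronization is absorbing here: once all sites are equal they stay equal, and step 16 is the first all-equal step.

Derivation:
t=0: [9, 15, 116, 30, 137, 71]  (not all equal)
t=1: [41, 22, 31, 28, 47, 38]  (not all equal)
t=2: [44, 41, 35, 46, 49, 55]  (not all equal)
t=3: [61, 52, 53, 57, 65, 64]  (not all equal)
t=4: [77, 72, 71, 77, 81, 83]  (not all equal)
t=5: [87, 92, 92, 88, 83, 83]  (not all equal)
t=6: [74, 70, 70, 74, 78, 78]  (not all equal)
t=7: [90, 92, 92, 90, 88, 88]  (not all equal)
t=8: [71, 69, 69, 71, 73, 73]  (not all equal)
t=9: [93, 92, 92, 93, 94, 94]  (not all equal)
t=10: [67, 67, 67, 67, 66, 66]  (not all equal)
t=11: [87, 88, 88, 87, 87, 87]  (not all equal)
t=12: [74, 74, 74, 74, 75, 75]  (not all equal)
t=13: [91, 92, 92, 91, 91, 91]  (not all equal)
t=14: [69, 68, 68, 69, 70, 70]  (not all equal)
t=15: [91, 90, 90, 91, 91, 91]  (not all equal)
t=16: [70, 70, 70, 70, 70, 70]  (all equal)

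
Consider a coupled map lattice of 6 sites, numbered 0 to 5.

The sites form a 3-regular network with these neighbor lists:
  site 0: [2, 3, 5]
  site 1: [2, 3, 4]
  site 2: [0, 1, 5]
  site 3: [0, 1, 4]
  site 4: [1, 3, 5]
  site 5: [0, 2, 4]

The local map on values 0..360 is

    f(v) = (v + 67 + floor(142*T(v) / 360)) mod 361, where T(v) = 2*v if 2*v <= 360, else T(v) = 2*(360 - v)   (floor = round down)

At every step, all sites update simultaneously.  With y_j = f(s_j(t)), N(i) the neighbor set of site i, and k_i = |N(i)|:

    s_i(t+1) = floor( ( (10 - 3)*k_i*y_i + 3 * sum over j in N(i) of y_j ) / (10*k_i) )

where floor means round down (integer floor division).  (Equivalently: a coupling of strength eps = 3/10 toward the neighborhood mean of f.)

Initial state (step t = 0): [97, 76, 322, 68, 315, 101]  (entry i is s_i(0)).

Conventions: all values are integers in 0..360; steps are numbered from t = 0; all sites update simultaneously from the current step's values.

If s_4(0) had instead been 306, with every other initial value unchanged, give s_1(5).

Simulating step by step:
t=0: [97, 76, 322, 68, 306, 101]
t=1: [217, 171, 108, 181, 101, 208]
t=2: [56, 61, 189, 48, 180, 77]
t=3: [155, 144, 75, 143, 72, 165]
t=4: [293, 298, 207, 311, 201, 74]
t=5: [64, 48, 53, 52, 53, 150]

Answer: s_1(5) = 48
Key observation: This trace re-runs the system from the modified initial state.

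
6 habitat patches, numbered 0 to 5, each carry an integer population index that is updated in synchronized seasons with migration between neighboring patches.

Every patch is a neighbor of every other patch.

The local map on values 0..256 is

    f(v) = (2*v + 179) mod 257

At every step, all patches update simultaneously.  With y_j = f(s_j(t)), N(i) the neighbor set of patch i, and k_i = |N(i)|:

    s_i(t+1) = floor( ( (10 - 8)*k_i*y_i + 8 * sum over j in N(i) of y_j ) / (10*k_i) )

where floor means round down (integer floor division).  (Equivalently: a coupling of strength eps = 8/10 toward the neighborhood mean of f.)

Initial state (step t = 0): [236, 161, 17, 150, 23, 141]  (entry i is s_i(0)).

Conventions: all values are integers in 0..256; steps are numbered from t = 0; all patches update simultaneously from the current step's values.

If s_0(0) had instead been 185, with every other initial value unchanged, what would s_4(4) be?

Simulating step by step:
t=0: [185, 161, 17, 150, 23, 141]
t=1: [184, 192, 191, 191, 191, 191]
t=2: [44, 45, 45, 45, 45, 45]
t=3: [11, 11, 11, 11, 11, 11]
t=4: [201, 201, 201, 201, 201, 201]

Answer: s_4(4) = 201
Key observation: This trace re-runs the system from the modified initial state.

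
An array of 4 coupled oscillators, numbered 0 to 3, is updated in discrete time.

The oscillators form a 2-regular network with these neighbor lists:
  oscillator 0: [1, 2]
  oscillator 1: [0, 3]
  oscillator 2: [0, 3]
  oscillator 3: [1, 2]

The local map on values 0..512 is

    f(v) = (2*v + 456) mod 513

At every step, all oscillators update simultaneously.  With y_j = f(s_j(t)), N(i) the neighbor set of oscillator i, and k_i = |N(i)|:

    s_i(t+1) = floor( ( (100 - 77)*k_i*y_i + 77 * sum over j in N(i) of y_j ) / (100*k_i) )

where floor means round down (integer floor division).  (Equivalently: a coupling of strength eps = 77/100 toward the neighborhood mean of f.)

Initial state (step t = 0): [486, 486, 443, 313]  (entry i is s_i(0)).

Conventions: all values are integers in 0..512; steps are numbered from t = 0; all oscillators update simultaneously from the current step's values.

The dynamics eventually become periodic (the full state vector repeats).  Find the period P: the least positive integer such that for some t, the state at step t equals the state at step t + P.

Answer: 18
Key observation: The state at step 93, [200, 362, 362, 200], reappears at step 111 — and no state repeats earlier — so the cycle the system enters has period 18.

Derivation:
t=0: [486, 486, 443, 313]
t=1: [368, 268, 249, 289]
t=2: [392, 177, 168, 356]
t=3: [270, 205, 201, 254]
t=4: [379, 440, 438, 372]
t=5: [280, 210, 209, 277]
t=6: [394, 468, 468, 393]
t=7: [331, 251, 251, 331]
t=8: [363, 173, 173, 363]
t=9: [258, 186, 186, 258]
t=10: [348, 425, 425, 348]
t=11: [244, 161, 161, 244]
t=12: [303, 392, 392, 303]
t=13: [173, 76, 76, 173]
t=14: [139, 244, 244, 139]
t=15: [382, 269, 269, 382]
t=16: [414, 260, 260, 414]
t=17: [415, 305, 305, 415]
t=18: [90, 209, 209, 90]
t=19: [306, 177, 177, 306]
t=20: [238, 100, 100, 238]
t=21: [206, 355, 355, 206]
t=22: [189, 305, 305, 189]
t=23: [104, 256, 256, 104]
t=24: [385, 220, 220, 385]
t=25: [340, 242, 242, 340]
t=26: [354, 182, 182, 354]
t=27: [268, 176, 176, 268]
t=28: [337, 436, 436, 337]
t=29: [256, 149, 149, 256]
t=30: [290, 405, 405, 290]
t=31: [187, 62, 62, 187]
t=32: [124, 259, 259, 124]
t=33: [398, 253, 253, 398]
t=34: [397, 277, 277, 397]
t=35: [434, 286, 286, 434]
t=36: [70, 229, 229, 70]
t=37: [327, 156, 156, 327]
t=38: [215, 123, 123, 215]
t=39: [231, 330, 330, 231]
t=40: [162, 332, 332, 162]
t=41: [133, 227, 227, 133]
t=42: [353, 252, 252, 353]
t=43: [375, 207, 207, 375]
t=44: [316, 220, 220, 316]
t=45: [309, 135, 135, 309]
t=46: [175, 85, 85, 175]
t=47: [154, 251, 251, 154]
t=48: [400, 295, 295, 400]
t=49: [68, 181, 181, 68]
t=50: [253, 130, 130, 253]
t=51: [259, 392, 392, 259]
t=52: [270, 404, 404, 270]
t=53: [294, 426, 426, 294]
t=54: [221, 78, 78, 221]
t=55: [164, 319, 319, 164]
t=56: [114, 224, 224, 114]
t=57: [340, 221, 221, 340]
t=58: [321, 173, 173, 321]
t=59: [239, 121, 121, 239]
t=60: [239, 366, 366, 239]
t=61: [221, 361, 361, 221]
t=62: [205, 331, 331, 205]
t=63: [152, 292, 292, 152]
t=64: [67, 193, 193, 67]
t=65: [271, 134, 134, 271]
t=66: [274, 421, 421, 274]
t=67: [322, 440, 440, 322]
t=68: [255, 128, 128, 255]
t=69: [257, 394, 394, 257]
t=70: [272, 402, 402, 272]
t=71: [292, 428, 428, 292]
t=72: [223, 76, 76, 223]
t=73: [162, 321, 321, 162]
t=74: [116, 222, 222, 116]
t=75: [338, 223, 223, 338]
t=76: [323, 171, 171, 323]
t=77: [236, 124, 124, 236]
t=78: [242, 363, 363, 242]
t=79: [218, 364, 364, 218]
t=80: [208, 328, 328, 208]
t=81: [148, 296, 296, 148]
t=82: [71, 189, 189, 71]
t=83: [266, 139, 139, 266]
t=84: [279, 416, 416, 279]
t=85: [316, 446, 446, 316]
t=86: [262, 121, 121, 262]
t=87: [249, 402, 402, 249]
t=88: [281, 393, 393, 281]
t=89: [282, 438, 438, 282]
t=90: [352, 460, 460, 352]
t=91: [300, 183, 183, 300]
t=92: [244, 94, 94, 244]
t=93: [200, 362, 362, 200]
t=94: [197, 299, 299, 197]
t=95: [99, 265, 265, 99]
t=96: [396, 217, 217, 396]
t=97: [341, 257, 257, 341]
t=98: [377, 191, 191, 377]
t=99: [292, 216, 216, 292]
t=100: [291, 97, 97, 291]
t=101: [108, 40, 40, 108]
t=102: [54, 127, 127, 54]
t=103: [163, 84, 84, 163]
t=104: [147, 232, 232, 147]
t=105: [367, 276, 276, 367]
t=106: [418, 240, 240, 418]
t=107: [386, 302, 302, 386]
t=108: [72, 163, 163, 72]
t=109: [227, 128, 128, 227]
t=110: [244, 351, 351, 244]
t=111: [200, 362, 362, 200]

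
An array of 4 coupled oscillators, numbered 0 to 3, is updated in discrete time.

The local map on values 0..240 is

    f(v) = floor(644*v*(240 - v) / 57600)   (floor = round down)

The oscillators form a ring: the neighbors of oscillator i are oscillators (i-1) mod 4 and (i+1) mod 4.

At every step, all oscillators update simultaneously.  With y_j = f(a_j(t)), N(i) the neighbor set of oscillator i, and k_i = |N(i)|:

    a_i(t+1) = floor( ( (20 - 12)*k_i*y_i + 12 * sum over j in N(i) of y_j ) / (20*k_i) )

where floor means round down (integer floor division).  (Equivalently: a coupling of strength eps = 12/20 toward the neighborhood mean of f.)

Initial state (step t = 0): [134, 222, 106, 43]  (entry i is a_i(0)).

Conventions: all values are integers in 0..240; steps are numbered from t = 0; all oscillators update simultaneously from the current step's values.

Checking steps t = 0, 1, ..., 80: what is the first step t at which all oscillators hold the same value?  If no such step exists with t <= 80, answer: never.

Simulating step by step:
t=0: [134, 222, 106, 43]  (not all equal)
t=1: [104, 112, 104, 132]  (not all equal)
t=2: [158, 158, 158, 158]  (all equal)

Answer: 2
Key observation: Synchronization is absorbing here: once all oscillators are equal they stay equal, and step 2 is the first all-equal step.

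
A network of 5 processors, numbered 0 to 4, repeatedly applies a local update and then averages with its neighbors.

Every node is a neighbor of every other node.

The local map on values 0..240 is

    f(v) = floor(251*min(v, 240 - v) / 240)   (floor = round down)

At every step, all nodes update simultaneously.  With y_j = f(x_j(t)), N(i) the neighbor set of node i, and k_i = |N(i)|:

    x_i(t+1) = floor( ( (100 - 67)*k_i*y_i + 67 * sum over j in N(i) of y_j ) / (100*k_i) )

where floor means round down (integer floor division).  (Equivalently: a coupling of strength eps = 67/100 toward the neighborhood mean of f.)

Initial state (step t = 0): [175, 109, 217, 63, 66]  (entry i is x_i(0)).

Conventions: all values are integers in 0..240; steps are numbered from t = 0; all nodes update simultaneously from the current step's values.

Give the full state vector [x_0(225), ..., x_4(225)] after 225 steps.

Answer: [123, 123, 123, 123, 123]
Key observation: The state at step 17, [123, 123, 123, 123, 123], reappears at step 19: the system is in a cycle of period 2 from step 17 on.  Therefore the state at step 225 equals the state at step 17 + ((225 - 17) mod 2) = 17, which is [123, 123, 123, 123, 123].

Derivation:
t=0: [175, 109, 217, 63, 66]
t=1: [67, 74, 60, 67, 67]
t=2: [69, 70, 68, 69, 69]
t=3: [72, 72, 71, 72, 72]
t=4: [74, 74, 74, 74, 74]
t=5: [77, 77, 77, 77, 77]
t=6: [80, 80, 80, 80, 80]
t=7: [83, 83, 83, 83, 83]
t=8: [86, 86, 86, 86, 86]
t=9: [89, 89, 89, 89, 89]
t=10: [93, 93, 93, 93, 93]
t=11: [97, 97, 97, 97, 97]
t=12: [101, 101, 101, 101, 101]
t=13: [105, 105, 105, 105, 105]
t=14: [109, 109, 109, 109, 109]
t=15: [113, 113, 113, 113, 113]
t=16: [118, 118, 118, 118, 118]
t=17: [123, 123, 123, 123, 123]
t=18: [122, 122, 122, 122, 122]
t=19: [123, 123, 123, 123, 123]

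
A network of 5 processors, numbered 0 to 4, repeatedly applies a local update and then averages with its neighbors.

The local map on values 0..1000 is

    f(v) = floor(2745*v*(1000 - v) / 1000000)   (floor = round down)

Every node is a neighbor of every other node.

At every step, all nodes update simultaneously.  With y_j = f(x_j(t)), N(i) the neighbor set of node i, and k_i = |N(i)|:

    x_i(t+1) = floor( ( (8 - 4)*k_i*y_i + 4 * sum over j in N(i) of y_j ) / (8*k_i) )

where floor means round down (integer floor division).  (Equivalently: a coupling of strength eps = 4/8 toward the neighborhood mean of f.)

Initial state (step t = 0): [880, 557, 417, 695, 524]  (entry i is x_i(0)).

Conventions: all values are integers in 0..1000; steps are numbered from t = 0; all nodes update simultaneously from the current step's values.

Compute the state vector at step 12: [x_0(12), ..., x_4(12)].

Answer: [636, 636, 636, 636, 636]

Derivation:
t=0: [880, 557, 417, 695, 524]
t=1: [470, 616, 612, 580, 618]
t=2: [668, 655, 656, 662, 655]
t=3: [613, 617, 617, 615, 617]
t=4: [649, 648, 648, 648, 648]
t=5: [625, 625, 625, 625, 625]
t=6: [643, 643, 643, 643, 643]
t=7: [630, 630, 630, 630, 630]
t=8: [639, 639, 639, 639, 639]
t=9: [633, 633, 633, 633, 633]
t=10: [637, 637, 637, 637, 637]
t=11: [634, 634, 634, 634, 634]
t=12: [636, 636, 636, 636, 636]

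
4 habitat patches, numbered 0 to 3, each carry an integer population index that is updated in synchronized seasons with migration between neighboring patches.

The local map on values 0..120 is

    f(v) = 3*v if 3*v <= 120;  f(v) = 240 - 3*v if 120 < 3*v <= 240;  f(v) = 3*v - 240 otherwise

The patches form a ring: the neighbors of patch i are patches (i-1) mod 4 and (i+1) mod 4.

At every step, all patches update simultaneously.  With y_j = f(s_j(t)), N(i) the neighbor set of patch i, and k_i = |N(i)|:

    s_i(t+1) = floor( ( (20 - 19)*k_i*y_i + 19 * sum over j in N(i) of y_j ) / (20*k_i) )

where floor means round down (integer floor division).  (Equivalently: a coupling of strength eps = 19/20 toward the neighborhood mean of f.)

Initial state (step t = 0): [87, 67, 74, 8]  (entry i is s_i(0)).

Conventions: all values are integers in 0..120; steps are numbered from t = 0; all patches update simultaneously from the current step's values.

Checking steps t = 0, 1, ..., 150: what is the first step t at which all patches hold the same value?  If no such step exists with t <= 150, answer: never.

Simulating step by step:
t=0: [87, 67, 74, 8]  (not all equal)
t=1: [30, 20, 30, 19]  (not all equal)
t=2: [60, 88, 60, 88]  (not all equal)
t=3: [25, 58, 25, 58]  (not all equal)
t=4: [66, 74, 66, 74]  (not all equal)
t=5: [19, 40, 19, 40]  (not all equal)
t=6: [116, 60, 116, 60]  (not all equal)
t=7: [62, 105, 62, 105]  (not all equal)
t=8: [73, 55, 73, 55]  (not all equal)
t=9: [72, 23, 72, 23]  (not all equal)
t=10: [66, 26, 66, 26]  (not all equal)
t=11: [76, 43, 76, 43]  (not all equal)
t=12: [106, 16, 106, 16]  (not all equal)
t=13: [49, 76, 49, 76]  (not all equal)
t=14: [16, 88, 16, 88]  (not all equal)
t=15: [25, 46, 25, 46]  (not all equal)
t=16: [100, 76, 100, 76]  (not all equal)
t=17: [14, 57, 14, 57]  (not all equal)
t=18: [67, 43, 67, 43]  (not all equal)
t=19: [107, 42, 107, 42]  (not all equal)
t=20: [112, 82, 112, 82]  (not all equal)
t=21: [10, 91, 10, 91]  (not all equal)
t=22: [32, 30, 32, 30]  (not all equal)
t=23: [90, 95, 90, 95]  (not all equal)
t=24: [44, 30, 44, 30]  (not all equal)
t=25: [90, 107, 90, 107]  (not all equal)
t=26: [78, 32, 78, 32]  (not all equal)
t=27: [91, 10, 91, 10]  (not all equal)
t=28: [30, 32, 30, 32]  (not all equal)
t=29: [95, 90, 95, 90]  (not all equal)
t=30: [30, 44, 30, 44]  (not all equal)
t=31: [107, 90, 107, 90]  (not all equal)
t=32: [32, 78, 32, 78]  (not all equal)
t=33: [10, 91, 10, 91]  (not all equal)

Answer: never
Key observation: The state at step 21 reappears at step 33 — the system is in a cycle of period 12 from step 21 on.  No step 0..33 is synchronized, and the cycle repeats forever, so no step up to 150 (or ever) has all patches equal.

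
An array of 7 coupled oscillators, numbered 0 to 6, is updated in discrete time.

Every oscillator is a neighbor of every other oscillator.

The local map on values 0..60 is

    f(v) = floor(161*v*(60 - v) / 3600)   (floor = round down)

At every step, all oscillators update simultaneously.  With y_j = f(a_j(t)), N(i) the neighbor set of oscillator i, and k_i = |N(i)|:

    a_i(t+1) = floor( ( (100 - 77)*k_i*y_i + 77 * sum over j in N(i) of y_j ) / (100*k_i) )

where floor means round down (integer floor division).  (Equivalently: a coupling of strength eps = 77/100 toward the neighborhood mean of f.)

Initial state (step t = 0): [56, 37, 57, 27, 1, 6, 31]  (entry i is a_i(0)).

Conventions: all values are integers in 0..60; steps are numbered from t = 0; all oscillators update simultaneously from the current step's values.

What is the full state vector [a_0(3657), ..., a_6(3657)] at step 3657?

Answer: [38, 38, 38, 38, 38, 38, 38]
Key observation: The state at step 3, [38, 38, 38, 38, 38, 38, 38], reappears at step 5: the system is in a cycle of period 2 from step 3 on.  Therefore the state at step 3657 equals the state at step 3 + ((3657 - 3) mod 2) = 3, which is [38, 38, 38, 38, 38, 38, 38].

Derivation:
t=0: [56, 37, 57, 27, 1, 6, 31]
t=1: [20, 23, 19, 23, 19, 20, 23]
t=2: [35, 36, 35, 36, 35, 35, 36]
t=3: [38, 38, 38, 38, 38, 38, 38]
t=4: [37, 37, 37, 37, 37, 37, 37]
t=5: [38, 38, 38, 38, 38, 38, 38]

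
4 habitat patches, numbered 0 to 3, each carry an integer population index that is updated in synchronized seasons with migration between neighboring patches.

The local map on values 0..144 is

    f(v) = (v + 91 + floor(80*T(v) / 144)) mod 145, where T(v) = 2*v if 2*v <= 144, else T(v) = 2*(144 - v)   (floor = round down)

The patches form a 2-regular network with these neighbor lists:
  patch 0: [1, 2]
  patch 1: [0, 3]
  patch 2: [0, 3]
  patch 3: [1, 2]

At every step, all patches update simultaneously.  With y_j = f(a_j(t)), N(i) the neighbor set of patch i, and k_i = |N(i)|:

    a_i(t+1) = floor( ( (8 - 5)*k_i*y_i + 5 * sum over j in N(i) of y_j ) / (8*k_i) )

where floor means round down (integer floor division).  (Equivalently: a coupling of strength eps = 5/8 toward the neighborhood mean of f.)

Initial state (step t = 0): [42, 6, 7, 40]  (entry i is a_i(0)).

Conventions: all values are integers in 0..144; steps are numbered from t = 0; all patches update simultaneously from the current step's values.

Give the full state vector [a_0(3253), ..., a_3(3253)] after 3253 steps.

Simulating step by step:
t=0: [42, 6, 7, 40]
t=1: [77, 58, 59, 76]
t=2: [79, 86, 86, 79]
t=3: [96, 96, 96, 96]
t=4: [95, 95, 95, 95]
t=5: [95, 95, 95, 95]

Answer: [95, 95, 95, 95]
Key observation: The state at step 4, [95, 95, 95, 95], reappears at step 5: the system is in a cycle of period 1 from step 4 on.  Therefore the state at step 3253 equals the state at step 4 + ((3253 - 4) mod 1) = 4, which is [95, 95, 95, 95].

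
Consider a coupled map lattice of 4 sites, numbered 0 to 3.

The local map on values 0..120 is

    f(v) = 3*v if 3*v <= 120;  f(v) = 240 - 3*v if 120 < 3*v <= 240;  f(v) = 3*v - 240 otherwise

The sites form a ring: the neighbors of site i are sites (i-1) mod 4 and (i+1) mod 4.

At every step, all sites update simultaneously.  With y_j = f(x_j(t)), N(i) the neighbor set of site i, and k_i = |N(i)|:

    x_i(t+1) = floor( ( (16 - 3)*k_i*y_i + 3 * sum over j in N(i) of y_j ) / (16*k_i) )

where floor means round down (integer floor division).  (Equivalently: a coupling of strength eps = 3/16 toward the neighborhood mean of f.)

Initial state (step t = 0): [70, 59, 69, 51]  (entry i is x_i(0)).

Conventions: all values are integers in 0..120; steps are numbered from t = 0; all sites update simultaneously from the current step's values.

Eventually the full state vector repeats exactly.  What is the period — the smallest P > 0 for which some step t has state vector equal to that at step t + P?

Answer: 15
Key observation: The state at step 127, [84, 44, 84, 44], reappears at step 142 — and no state repeats earlier — so the cycle the system enters has period 15.

Derivation:
t=0: [70, 59, 69, 51]
t=1: [38, 57, 40, 76]
t=2: [100, 78, 105, 31]
t=3: [58, 17, 70, 88]
t=4: [60, 50, 31, 28]
t=5: [65, 87, 91, 82]
t=6: [39, 24, 29, 12]
t=7: [105, 77, 80, 48]
t=8: [70, 14, 9, 85]
t=9: [29, 39, 27, 17]
t=10: [86, 110, 81, 57]
t=11: [29, 75, 17, 58]
t=12: [78, 25, 49, 66]
t=13: [15, 70, 86, 43]
t=14: [49, 30, 27, 96]
t=15: [88, 89, 78, 55]
t=16: [29, 24, 14, 63]
t=17: [82, 70, 45, 53]
t=18: [15, 34, 95, 76]
t=19: [47, 91, 47, 18]
t=20: [88, 45, 88, 62]
t=21: [34, 89, 34, 48]
t=22: [94, 41, 94, 97]
t=23: [49, 102, 49, 49]
t=24: [90, 71, 90, 93]
t=25: [30, 27, 30, 37]
t=26: [91, 82, 91, 107]
t=27: [34, 11, 34, 72]
t=28: [88, 45, 88, 38]
t=29: [40, 89, 40, 97]
t=30: [104, 44, 104, 63]
t=31: [73, 101, 73, 54]
t=32: [30, 55, 30, 67]
t=33: [83, 77, 83, 48]
t=34: [17, 9, 17, 79]
t=35: [44, 31, 44, 12]
t=36: [99, 95, 99, 49]
t=37: [59, 47, 59, 86]
t=38: [62, 92, 62, 26]
t=39: [54, 39, 54, 73]
t=40: [76, 109, 76, 31]
t=41: [26, 72, 26, 77]
t=42: [66, 34, 66, 21]
t=43: [49, 90, 49, 59]
t=44: [84, 41, 84, 68]
t=45: [24, 97, 24, 31]
t=46: [72, 54, 72, 89]
t=47: [29, 67, 29, 26]
t=48: [81, 48, 81, 79]
t=49: [11, 78, 11, 3]
t=50: [28, 11, 28, 13]
t=51: [75, 42, 75, 47]
t=52: [32, 95, 32, 83]
t=53: [83, 54, 83, 25]
t=54: [21, 65, 21, 62]
t=55: [60, 48, 60, 55]
t=56: [64, 89, 64, 72]
t=57: [43, 30, 43, 28]
t=58: [106, 93, 106, 89]
t=59: [69, 46, 69, 36]
t=60: [46, 89, 46, 93]
t=61: [89, 41, 89, 50]
t=62: [41, 100, 41, 78]
t=63: [101, 70, 101, 26]
t=64: [61, 36, 61, 75]
t=65: [57, 98, 57, 22]
t=66: [67, 56, 67, 66]
t=67: [42, 65, 42, 41]
t=68: [107, 57, 107, 116]
t=69: [82, 71, 82, 102]
t=70: [13, 23, 13, 54]
t=71: [45, 63, 45, 70]
t=72: [92, 61, 92, 44]
t=73: [44, 53, 44, 94]
t=74: [99, 86, 99, 54]
t=75: [55, 25, 55, 74]
t=76: [69, 75, 69, 28]
t=77: [36, 18, 36, 74]
t=78: [94, 64, 94, 34]
t=79: [48, 46, 48, 90]
t=80: [90, 100, 90, 42]
t=81: [40, 54, 40, 98]
t=82: [109, 85, 109, 66]
t=83: [76, 28, 76, 50]
t=84: [26, 70, 26, 75]
t=85: [67, 39, 67, 26]
t=86: [49, 102, 49, 70]
t=87: [84, 71, 84, 41]
t=88: [23, 24, 23, 97]
t=89: [67, 71, 67, 54]
t=90: [41, 29, 41, 70]
t=91: [106, 92, 106, 46]
t=92: [76, 43, 76, 97]
t=93: [24, 92, 24, 43]
t=94: [72, 42, 72, 103]
t=95: [36, 97, 36, 60]
t=96: [98, 61, 98, 69]
t=97: [52, 56, 52, 36]
t=98: [85, 74, 85, 103]
t=99: [20, 17, 20, 58]
t=100: [59, 52, 59, 64]
t=101: [63, 80, 63, 50]
t=102: [49, 9, 49, 82]
t=103: [78, 39, 78, 22]
t=104: [22, 96, 22, 54]
t=105: [65, 51, 65, 75]
t=106: [46, 79, 46, 20]
t=107: [88, 21, 88, 67]
t=108: [29, 55, 29, 36]
t=109: [87, 77, 87, 104]
t=110: [24, 11, 24, 62]
t=111: [66, 40, 66, 57]
t=112: [51, 105, 51, 63]
t=113: [82, 77, 82, 57]
t=114: [12, 8, 12, 57]
t=115: [37, 26, 37, 62]
t=116: [102, 84, 102, 64]
t=117: [59, 22, 59, 51]
t=118: [65, 65, 65, 82]
t=119: [41, 45, 41, 13]
t=120: [108, 107, 108, 53]
t=121: [83, 81, 83, 81]
t=122: [7, 4, 7, 4]
t=123: [19, 13, 19, 13]
t=124: [53, 42, 53, 42]
t=125: [87, 107, 87, 107]
t=126: [32, 69, 32, 69]
t=127: [84, 44, 84, 44]
t=128: [30, 90, 30, 90]
t=129: [78, 41, 78, 41]
t=130: [26, 96, 26, 96]
t=131: [72, 53, 72, 53]
t=132: [34, 70, 34, 70]
t=133: [88, 43, 88, 43]
t=134: [40, 94, 40, 94]
t=135: [105, 56, 105, 56]
t=136: [74, 72, 74, 72]
t=137: [19, 22, 19, 22]
t=138: [58, 64, 58, 64]
t=139: [62, 51, 62, 51]
t=140: [60, 80, 60, 80]
t=141: [48, 11, 48, 11]
t=142: [84, 44, 84, 44]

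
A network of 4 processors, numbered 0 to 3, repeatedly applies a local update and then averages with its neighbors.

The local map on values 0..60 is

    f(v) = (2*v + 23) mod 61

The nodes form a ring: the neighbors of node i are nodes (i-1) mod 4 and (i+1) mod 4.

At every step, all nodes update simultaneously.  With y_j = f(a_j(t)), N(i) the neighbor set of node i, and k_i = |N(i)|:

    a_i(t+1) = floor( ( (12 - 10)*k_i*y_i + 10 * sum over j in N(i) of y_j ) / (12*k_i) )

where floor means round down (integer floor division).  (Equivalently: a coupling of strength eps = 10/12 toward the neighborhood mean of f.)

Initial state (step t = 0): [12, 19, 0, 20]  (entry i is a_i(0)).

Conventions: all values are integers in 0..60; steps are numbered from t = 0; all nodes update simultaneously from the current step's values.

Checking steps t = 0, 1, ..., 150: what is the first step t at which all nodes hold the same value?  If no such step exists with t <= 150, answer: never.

Answer: 25
Key observation: Synchronization is absorbing here: once all nodes are equal they stay equal, and step 25 is the first all-equal step.

Derivation:
t=0: [12, 19, 0, 20]  (not all equal)
t=1: [8, 29, 4, 29]  (not all equal)
t=2: [23, 32, 21, 32]  (not all equal)
t=3: [23, 9, 22, 9]  (not all equal)
t=4: [35, 12, 35, 12]  (not all equal)
t=5: [44, 34, 44, 34]  (not all equal)
t=6: [33, 46, 33, 46]  (not all equal)
t=7: [49, 32, 49, 32]  (not all equal)
t=8: [31, 54, 31, 54]  (not all equal)
t=9: [11, 21, 11, 21]  (not all equal)
t=10: [10, 38, 10, 38]  (not all equal)
t=11: [38, 42, 38, 42]  (not all equal)
t=12: [44, 39, 44, 39]  (not all equal)
t=13: [41, 48, 41, 48]  (not all equal)
t=14: [55, 46, 55, 46]  (not all equal)
t=15: [46, 18, 46, 18]  (not all equal)
t=16: [58, 54, 58, 54]  (not all equal)
t=17: [10, 15, 10, 15]  (not all equal)
t=18: [51, 44, 51, 44]  (not all equal)
t=19: [42, 10, 42, 10]  (not all equal)
t=20: [43, 45, 43, 45]  (not all equal)
t=21: [51, 48, 51, 48]  (not all equal)
t=22: [48, 12, 48, 12]  (not all equal)
t=23: [48, 56, 48, 56]  (not all equal)
t=24: [20, 50, 20, 50]  (not all equal)
t=25: [1, 1, 1, 1]  (all equal)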